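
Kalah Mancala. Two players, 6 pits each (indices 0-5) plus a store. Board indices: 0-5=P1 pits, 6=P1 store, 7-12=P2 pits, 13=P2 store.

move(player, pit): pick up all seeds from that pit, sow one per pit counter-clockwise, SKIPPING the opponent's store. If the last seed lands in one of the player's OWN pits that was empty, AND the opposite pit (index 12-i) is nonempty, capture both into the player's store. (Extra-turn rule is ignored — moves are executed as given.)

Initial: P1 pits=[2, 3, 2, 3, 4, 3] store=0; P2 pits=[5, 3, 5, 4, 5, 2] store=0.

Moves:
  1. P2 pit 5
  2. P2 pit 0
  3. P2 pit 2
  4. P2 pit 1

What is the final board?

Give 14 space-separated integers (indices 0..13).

Answer: 1 4 2 3 4 3 0 0 0 1 7 8 2 6

Derivation:
Move 1: P2 pit5 -> P1=[3,3,2,3,4,3](0) P2=[5,3,5,4,5,0](1)
Move 2: P2 pit0 -> P1=[0,3,2,3,4,3](0) P2=[0,4,6,5,6,0](5)
Move 3: P2 pit2 -> P1=[1,4,2,3,4,3](0) P2=[0,4,0,6,7,1](6)
Move 4: P2 pit1 -> P1=[1,4,2,3,4,3](0) P2=[0,0,1,7,8,2](6)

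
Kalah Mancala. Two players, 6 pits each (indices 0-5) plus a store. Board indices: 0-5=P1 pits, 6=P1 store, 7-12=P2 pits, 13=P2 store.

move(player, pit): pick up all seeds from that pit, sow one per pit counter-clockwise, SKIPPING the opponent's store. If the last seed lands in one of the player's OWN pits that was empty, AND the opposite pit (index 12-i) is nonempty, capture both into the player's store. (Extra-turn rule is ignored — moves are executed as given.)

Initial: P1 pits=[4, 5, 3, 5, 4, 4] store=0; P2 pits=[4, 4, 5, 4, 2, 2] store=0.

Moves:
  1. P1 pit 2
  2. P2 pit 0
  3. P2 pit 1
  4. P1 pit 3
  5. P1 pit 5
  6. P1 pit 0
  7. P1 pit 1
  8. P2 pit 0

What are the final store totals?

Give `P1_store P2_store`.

Answer: 3 1

Derivation:
Move 1: P1 pit2 -> P1=[4,5,0,6,5,5](0) P2=[4,4,5,4,2,2](0)
Move 2: P2 pit0 -> P1=[4,5,0,6,5,5](0) P2=[0,5,6,5,3,2](0)
Move 3: P2 pit1 -> P1=[4,5,0,6,5,5](0) P2=[0,0,7,6,4,3](1)
Move 4: P1 pit3 -> P1=[4,5,0,0,6,6](1) P2=[1,1,8,6,4,3](1)
Move 5: P1 pit5 -> P1=[4,5,0,0,6,0](2) P2=[2,2,9,7,5,3](1)
Move 6: P1 pit0 -> P1=[0,6,1,1,7,0](2) P2=[2,2,9,7,5,3](1)
Move 7: P1 pit1 -> P1=[0,0,2,2,8,1](3) P2=[3,2,9,7,5,3](1)
Move 8: P2 pit0 -> P1=[0,0,2,2,8,1](3) P2=[0,3,10,8,5,3](1)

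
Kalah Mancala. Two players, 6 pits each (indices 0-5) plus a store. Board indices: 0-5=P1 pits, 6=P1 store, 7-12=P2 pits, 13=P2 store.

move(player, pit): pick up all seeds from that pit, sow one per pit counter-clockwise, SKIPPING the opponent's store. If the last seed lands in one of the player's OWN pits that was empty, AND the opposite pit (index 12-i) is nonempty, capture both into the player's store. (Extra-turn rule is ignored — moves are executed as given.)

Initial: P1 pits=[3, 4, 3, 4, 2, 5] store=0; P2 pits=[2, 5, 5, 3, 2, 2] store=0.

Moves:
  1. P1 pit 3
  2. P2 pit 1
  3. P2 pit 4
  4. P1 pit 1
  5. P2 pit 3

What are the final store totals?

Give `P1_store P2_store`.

Move 1: P1 pit3 -> P1=[3,4,3,0,3,6](1) P2=[3,5,5,3,2,2](0)
Move 2: P2 pit1 -> P1=[3,4,3,0,3,6](1) P2=[3,0,6,4,3,3](1)
Move 3: P2 pit4 -> P1=[4,4,3,0,3,6](1) P2=[3,0,6,4,0,4](2)
Move 4: P1 pit1 -> P1=[4,0,4,1,4,7](1) P2=[3,0,6,4,0,4](2)
Move 5: P2 pit3 -> P1=[5,0,4,1,4,7](1) P2=[3,0,6,0,1,5](3)

Answer: 1 3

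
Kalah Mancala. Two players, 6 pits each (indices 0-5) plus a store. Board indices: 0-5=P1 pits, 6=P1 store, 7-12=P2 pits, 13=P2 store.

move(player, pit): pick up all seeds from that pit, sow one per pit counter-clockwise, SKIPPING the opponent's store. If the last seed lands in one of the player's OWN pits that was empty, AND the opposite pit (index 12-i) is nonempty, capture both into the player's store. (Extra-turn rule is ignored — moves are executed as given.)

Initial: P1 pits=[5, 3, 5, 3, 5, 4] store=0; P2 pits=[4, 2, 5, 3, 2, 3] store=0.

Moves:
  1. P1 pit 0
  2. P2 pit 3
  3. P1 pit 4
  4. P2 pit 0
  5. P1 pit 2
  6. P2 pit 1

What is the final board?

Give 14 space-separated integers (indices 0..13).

Answer: 0 4 0 5 1 7 2 1 0 8 3 5 6 2

Derivation:
Move 1: P1 pit0 -> P1=[0,4,6,4,6,5](0) P2=[4,2,5,3,2,3](0)
Move 2: P2 pit3 -> P1=[0,4,6,4,6,5](0) P2=[4,2,5,0,3,4](1)
Move 3: P1 pit4 -> P1=[0,4,6,4,0,6](1) P2=[5,3,6,1,3,4](1)
Move 4: P2 pit0 -> P1=[0,4,6,4,0,6](1) P2=[0,4,7,2,4,5](1)
Move 5: P1 pit2 -> P1=[0,4,0,5,1,7](2) P2=[1,5,7,2,4,5](1)
Move 6: P2 pit1 -> P1=[0,4,0,5,1,7](2) P2=[1,0,8,3,5,6](2)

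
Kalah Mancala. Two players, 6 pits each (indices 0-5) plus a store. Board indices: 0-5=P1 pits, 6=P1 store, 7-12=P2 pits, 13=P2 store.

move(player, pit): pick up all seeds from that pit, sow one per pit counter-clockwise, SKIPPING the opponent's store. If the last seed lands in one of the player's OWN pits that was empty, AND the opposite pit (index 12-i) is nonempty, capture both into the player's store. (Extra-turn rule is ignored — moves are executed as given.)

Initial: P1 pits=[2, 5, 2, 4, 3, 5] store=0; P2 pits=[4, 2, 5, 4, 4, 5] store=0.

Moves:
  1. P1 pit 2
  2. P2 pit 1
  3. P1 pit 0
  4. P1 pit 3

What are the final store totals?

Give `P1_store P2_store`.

Answer: 7 0

Derivation:
Move 1: P1 pit2 -> P1=[2,5,0,5,4,5](0) P2=[4,2,5,4,4,5](0)
Move 2: P2 pit1 -> P1=[2,5,0,5,4,5](0) P2=[4,0,6,5,4,5](0)
Move 3: P1 pit0 -> P1=[0,6,0,5,4,5](6) P2=[4,0,6,0,4,5](0)
Move 4: P1 pit3 -> P1=[0,6,0,0,5,6](7) P2=[5,1,6,0,4,5](0)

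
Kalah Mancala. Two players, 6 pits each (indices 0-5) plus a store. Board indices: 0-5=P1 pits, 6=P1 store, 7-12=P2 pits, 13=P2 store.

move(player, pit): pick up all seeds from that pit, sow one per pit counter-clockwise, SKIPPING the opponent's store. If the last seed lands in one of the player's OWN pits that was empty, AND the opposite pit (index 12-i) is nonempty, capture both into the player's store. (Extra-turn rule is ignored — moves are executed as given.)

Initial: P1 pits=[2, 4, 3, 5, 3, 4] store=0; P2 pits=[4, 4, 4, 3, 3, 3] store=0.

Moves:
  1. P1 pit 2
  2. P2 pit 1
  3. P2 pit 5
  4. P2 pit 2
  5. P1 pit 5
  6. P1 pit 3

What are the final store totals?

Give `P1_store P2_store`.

Answer: 2 2

Derivation:
Move 1: P1 pit2 -> P1=[2,4,0,6,4,5](0) P2=[4,4,4,3,3,3](0)
Move 2: P2 pit1 -> P1=[2,4,0,6,4,5](0) P2=[4,0,5,4,4,4](0)
Move 3: P2 pit5 -> P1=[3,5,1,6,4,5](0) P2=[4,0,5,4,4,0](1)
Move 4: P2 pit2 -> P1=[4,5,1,6,4,5](0) P2=[4,0,0,5,5,1](2)
Move 5: P1 pit5 -> P1=[4,5,1,6,4,0](1) P2=[5,1,1,6,5,1](2)
Move 6: P1 pit3 -> P1=[4,5,1,0,5,1](2) P2=[6,2,2,6,5,1](2)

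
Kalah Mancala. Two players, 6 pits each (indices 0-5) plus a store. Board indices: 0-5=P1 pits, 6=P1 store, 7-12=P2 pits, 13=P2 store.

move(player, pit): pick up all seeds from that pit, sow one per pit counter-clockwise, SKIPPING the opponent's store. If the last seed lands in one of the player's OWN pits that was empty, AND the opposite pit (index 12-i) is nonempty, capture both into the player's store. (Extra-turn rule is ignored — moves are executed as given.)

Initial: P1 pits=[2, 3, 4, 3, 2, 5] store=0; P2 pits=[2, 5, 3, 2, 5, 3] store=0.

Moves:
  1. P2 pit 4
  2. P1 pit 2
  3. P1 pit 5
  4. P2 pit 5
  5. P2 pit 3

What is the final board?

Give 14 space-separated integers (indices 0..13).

Answer: 4 5 1 4 3 0 2 4 6 4 0 2 1 3

Derivation:
Move 1: P2 pit4 -> P1=[3,4,5,3,2,5](0) P2=[2,5,3,2,0,4](1)
Move 2: P1 pit2 -> P1=[3,4,0,4,3,6](1) P2=[3,5,3,2,0,4](1)
Move 3: P1 pit5 -> P1=[3,4,0,4,3,0](2) P2=[4,6,4,3,1,4](1)
Move 4: P2 pit5 -> P1=[4,5,1,4,3,0](2) P2=[4,6,4,3,1,0](2)
Move 5: P2 pit3 -> P1=[4,5,1,4,3,0](2) P2=[4,6,4,0,2,1](3)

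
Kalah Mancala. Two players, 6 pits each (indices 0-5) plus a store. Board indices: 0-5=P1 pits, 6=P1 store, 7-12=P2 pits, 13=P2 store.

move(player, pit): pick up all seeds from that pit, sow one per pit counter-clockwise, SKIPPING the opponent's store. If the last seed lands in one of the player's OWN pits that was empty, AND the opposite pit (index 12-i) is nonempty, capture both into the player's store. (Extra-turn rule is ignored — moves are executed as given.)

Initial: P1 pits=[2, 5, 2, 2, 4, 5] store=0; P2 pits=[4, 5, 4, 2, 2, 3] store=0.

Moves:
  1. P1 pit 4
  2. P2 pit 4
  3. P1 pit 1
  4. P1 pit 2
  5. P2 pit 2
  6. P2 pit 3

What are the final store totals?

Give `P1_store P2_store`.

Move 1: P1 pit4 -> P1=[2,5,2,2,0,6](1) P2=[5,6,4,2,2,3](0)
Move 2: P2 pit4 -> P1=[2,5,2,2,0,6](1) P2=[5,6,4,2,0,4](1)
Move 3: P1 pit1 -> P1=[2,0,3,3,1,7](2) P2=[5,6,4,2,0,4](1)
Move 4: P1 pit2 -> P1=[2,0,0,4,2,8](2) P2=[5,6,4,2,0,4](1)
Move 5: P2 pit2 -> P1=[2,0,0,4,2,8](2) P2=[5,6,0,3,1,5](2)
Move 6: P2 pit3 -> P1=[2,0,0,4,2,8](2) P2=[5,6,0,0,2,6](3)

Answer: 2 3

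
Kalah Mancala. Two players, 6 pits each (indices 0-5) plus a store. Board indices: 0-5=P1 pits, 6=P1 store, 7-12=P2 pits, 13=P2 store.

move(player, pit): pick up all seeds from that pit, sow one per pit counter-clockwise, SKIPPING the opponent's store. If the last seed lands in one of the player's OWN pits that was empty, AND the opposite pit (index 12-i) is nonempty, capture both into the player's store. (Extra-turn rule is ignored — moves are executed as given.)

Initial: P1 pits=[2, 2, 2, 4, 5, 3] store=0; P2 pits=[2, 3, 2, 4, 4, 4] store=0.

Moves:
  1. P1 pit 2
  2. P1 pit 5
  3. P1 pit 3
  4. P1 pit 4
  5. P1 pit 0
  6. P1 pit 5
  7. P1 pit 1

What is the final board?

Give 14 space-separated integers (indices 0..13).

Move 1: P1 pit2 -> P1=[2,2,0,5,6,3](0) P2=[2,3,2,4,4,4](0)
Move 2: P1 pit5 -> P1=[2,2,0,5,6,0](1) P2=[3,4,2,4,4,4](0)
Move 3: P1 pit3 -> P1=[2,2,0,0,7,1](2) P2=[4,5,2,4,4,4](0)
Move 4: P1 pit4 -> P1=[2,2,0,0,0,2](3) P2=[5,6,3,5,5,4](0)
Move 5: P1 pit0 -> P1=[0,3,0,0,0,2](9) P2=[5,6,3,0,5,4](0)
Move 6: P1 pit5 -> P1=[0,3,0,0,0,0](10) P2=[6,6,3,0,5,4](0)
Move 7: P1 pit1 -> P1=[0,0,1,1,0,0](17) P2=[6,0,3,0,5,4](0)

Answer: 0 0 1 1 0 0 17 6 0 3 0 5 4 0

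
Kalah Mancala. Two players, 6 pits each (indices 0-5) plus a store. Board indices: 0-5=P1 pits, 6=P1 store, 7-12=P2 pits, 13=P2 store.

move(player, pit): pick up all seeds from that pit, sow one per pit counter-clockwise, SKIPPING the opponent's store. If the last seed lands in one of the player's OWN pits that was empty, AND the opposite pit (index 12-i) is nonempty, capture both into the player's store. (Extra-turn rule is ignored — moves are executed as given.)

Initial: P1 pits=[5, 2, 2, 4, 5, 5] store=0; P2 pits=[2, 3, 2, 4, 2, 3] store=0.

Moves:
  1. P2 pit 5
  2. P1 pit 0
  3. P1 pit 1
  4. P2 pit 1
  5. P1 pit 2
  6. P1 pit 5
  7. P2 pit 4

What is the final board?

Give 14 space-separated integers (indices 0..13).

Answer: 1 1 0 7 8 0 5 3 1 4 6 0 1 2

Derivation:
Move 1: P2 pit5 -> P1=[6,3,2,4,5,5](0) P2=[2,3,2,4,2,0](1)
Move 2: P1 pit0 -> P1=[0,4,3,5,6,6](1) P2=[2,3,2,4,2,0](1)
Move 3: P1 pit1 -> P1=[0,0,4,6,7,7](1) P2=[2,3,2,4,2,0](1)
Move 4: P2 pit1 -> P1=[0,0,4,6,7,7](1) P2=[2,0,3,5,3,0](1)
Move 5: P1 pit2 -> P1=[0,0,0,7,8,8](2) P2=[2,0,3,5,3,0](1)
Move 6: P1 pit5 -> P1=[0,0,0,7,8,0](5) P2=[3,1,4,6,4,0](1)
Move 7: P2 pit4 -> P1=[1,1,0,7,8,0](5) P2=[3,1,4,6,0,1](2)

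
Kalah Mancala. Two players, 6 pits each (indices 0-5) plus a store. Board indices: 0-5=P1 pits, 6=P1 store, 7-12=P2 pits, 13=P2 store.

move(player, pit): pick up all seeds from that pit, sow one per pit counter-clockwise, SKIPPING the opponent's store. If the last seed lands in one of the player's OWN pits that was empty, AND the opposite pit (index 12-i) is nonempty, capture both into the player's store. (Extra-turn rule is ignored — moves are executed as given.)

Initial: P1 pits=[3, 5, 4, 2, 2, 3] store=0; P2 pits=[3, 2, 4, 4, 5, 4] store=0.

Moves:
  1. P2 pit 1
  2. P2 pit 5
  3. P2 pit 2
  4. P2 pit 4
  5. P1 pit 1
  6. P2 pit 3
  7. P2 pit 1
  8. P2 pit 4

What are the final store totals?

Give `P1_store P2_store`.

Move 1: P2 pit1 -> P1=[3,5,4,2,2,3](0) P2=[3,0,5,5,5,4](0)
Move 2: P2 pit5 -> P1=[4,6,5,2,2,3](0) P2=[3,0,5,5,5,0](1)
Move 3: P2 pit2 -> P1=[5,6,5,2,2,3](0) P2=[3,0,0,6,6,1](2)
Move 4: P2 pit4 -> P1=[6,7,6,3,2,3](0) P2=[3,0,0,6,0,2](3)
Move 5: P1 pit1 -> P1=[6,0,7,4,3,4](1) P2=[4,1,0,6,0,2](3)
Move 6: P2 pit3 -> P1=[7,1,8,4,3,4](1) P2=[4,1,0,0,1,3](4)
Move 7: P2 pit1 -> P1=[7,1,8,0,3,4](1) P2=[4,0,0,0,1,3](9)
Move 8: P2 pit4 -> P1=[7,1,8,0,3,4](1) P2=[4,0,0,0,0,4](9)

Answer: 1 9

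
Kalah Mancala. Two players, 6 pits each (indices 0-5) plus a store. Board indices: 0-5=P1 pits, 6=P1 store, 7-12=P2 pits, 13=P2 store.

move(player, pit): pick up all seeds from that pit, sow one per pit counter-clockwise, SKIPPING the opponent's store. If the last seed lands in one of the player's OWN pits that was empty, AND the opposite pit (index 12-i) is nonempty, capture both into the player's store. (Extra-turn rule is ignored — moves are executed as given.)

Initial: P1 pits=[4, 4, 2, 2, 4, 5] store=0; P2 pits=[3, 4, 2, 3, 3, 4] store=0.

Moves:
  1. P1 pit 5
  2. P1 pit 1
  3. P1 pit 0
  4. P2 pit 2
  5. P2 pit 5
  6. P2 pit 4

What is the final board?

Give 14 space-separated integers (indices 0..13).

Answer: 2 3 5 5 6 0 6 0 5 0 5 0 1 2

Derivation:
Move 1: P1 pit5 -> P1=[4,4,2,2,4,0](1) P2=[4,5,3,4,3,4](0)
Move 2: P1 pit1 -> P1=[4,0,3,3,5,0](6) P2=[0,5,3,4,3,4](0)
Move 3: P1 pit0 -> P1=[0,1,4,4,6,0](6) P2=[0,5,3,4,3,4](0)
Move 4: P2 pit2 -> P1=[0,1,4,4,6,0](6) P2=[0,5,0,5,4,5](0)
Move 5: P2 pit5 -> P1=[1,2,5,5,6,0](6) P2=[0,5,0,5,4,0](1)
Move 6: P2 pit4 -> P1=[2,3,5,5,6,0](6) P2=[0,5,0,5,0,1](2)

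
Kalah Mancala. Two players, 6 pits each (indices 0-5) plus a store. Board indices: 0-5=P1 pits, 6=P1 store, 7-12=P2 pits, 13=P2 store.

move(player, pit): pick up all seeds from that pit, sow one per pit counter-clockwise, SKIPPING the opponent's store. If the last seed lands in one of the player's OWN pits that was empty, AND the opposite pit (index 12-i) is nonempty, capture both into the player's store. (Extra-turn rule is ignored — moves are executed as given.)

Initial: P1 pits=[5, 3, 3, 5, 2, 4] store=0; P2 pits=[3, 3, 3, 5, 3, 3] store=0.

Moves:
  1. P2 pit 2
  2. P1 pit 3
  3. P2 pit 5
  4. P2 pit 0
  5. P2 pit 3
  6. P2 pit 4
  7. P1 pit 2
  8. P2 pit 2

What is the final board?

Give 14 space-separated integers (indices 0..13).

Move 1: P2 pit2 -> P1=[5,3,3,5,2,4](0) P2=[3,3,0,6,4,4](0)
Move 2: P1 pit3 -> P1=[5,3,3,0,3,5](1) P2=[4,4,0,6,4,4](0)
Move 3: P2 pit5 -> P1=[6,4,4,0,3,5](1) P2=[4,4,0,6,4,0](1)
Move 4: P2 pit0 -> P1=[6,4,4,0,3,5](1) P2=[0,5,1,7,5,0](1)
Move 5: P2 pit3 -> P1=[7,5,5,1,3,5](1) P2=[0,5,1,0,6,1](2)
Move 6: P2 pit4 -> P1=[8,6,6,2,3,5](1) P2=[0,5,1,0,0,2](3)
Move 7: P1 pit2 -> P1=[8,6,0,3,4,6](2) P2=[1,6,1,0,0,2](3)
Move 8: P2 pit2 -> P1=[8,6,0,3,4,6](2) P2=[1,6,0,1,0,2](3)

Answer: 8 6 0 3 4 6 2 1 6 0 1 0 2 3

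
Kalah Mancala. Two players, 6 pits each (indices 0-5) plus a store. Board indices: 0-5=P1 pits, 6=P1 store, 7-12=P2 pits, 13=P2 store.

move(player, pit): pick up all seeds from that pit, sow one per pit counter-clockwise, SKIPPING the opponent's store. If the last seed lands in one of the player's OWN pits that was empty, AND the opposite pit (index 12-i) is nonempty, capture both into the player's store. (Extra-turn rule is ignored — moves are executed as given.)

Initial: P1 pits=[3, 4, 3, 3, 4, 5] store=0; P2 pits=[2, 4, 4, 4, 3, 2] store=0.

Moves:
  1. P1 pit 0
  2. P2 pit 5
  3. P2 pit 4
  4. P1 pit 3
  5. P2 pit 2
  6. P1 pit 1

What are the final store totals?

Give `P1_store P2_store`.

Move 1: P1 pit0 -> P1=[0,5,4,4,4,5](0) P2=[2,4,4,4,3,2](0)
Move 2: P2 pit5 -> P1=[1,5,4,4,4,5](0) P2=[2,4,4,4,3,0](1)
Move 3: P2 pit4 -> P1=[2,5,4,4,4,5](0) P2=[2,4,4,4,0,1](2)
Move 4: P1 pit3 -> P1=[2,5,4,0,5,6](1) P2=[3,4,4,4,0,1](2)
Move 5: P2 pit2 -> P1=[2,5,4,0,5,6](1) P2=[3,4,0,5,1,2](3)
Move 6: P1 pit1 -> P1=[2,0,5,1,6,7](2) P2=[3,4,0,5,1,2](3)

Answer: 2 3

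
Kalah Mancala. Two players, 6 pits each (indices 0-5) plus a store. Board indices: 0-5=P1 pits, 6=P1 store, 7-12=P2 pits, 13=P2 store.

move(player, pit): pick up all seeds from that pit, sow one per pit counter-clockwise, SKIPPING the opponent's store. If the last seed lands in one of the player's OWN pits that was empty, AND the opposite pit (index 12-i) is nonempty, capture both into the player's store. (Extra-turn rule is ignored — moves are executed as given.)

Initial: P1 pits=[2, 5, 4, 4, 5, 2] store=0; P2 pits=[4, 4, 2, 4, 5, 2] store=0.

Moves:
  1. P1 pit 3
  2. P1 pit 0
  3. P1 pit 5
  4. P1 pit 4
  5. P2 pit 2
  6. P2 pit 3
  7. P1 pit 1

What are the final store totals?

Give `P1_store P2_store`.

Answer: 4 1

Derivation:
Move 1: P1 pit3 -> P1=[2,5,4,0,6,3](1) P2=[5,4,2,4,5,2](0)
Move 2: P1 pit0 -> P1=[0,6,5,0,6,3](1) P2=[5,4,2,4,5,2](0)
Move 3: P1 pit5 -> P1=[0,6,5,0,6,0](2) P2=[6,5,2,4,5,2](0)
Move 4: P1 pit4 -> P1=[0,6,5,0,0,1](3) P2=[7,6,3,5,5,2](0)
Move 5: P2 pit2 -> P1=[0,6,5,0,0,1](3) P2=[7,6,0,6,6,3](0)
Move 6: P2 pit3 -> P1=[1,7,6,0,0,1](3) P2=[7,6,0,0,7,4](1)
Move 7: P1 pit1 -> P1=[1,0,7,1,1,2](4) P2=[8,7,0,0,7,4](1)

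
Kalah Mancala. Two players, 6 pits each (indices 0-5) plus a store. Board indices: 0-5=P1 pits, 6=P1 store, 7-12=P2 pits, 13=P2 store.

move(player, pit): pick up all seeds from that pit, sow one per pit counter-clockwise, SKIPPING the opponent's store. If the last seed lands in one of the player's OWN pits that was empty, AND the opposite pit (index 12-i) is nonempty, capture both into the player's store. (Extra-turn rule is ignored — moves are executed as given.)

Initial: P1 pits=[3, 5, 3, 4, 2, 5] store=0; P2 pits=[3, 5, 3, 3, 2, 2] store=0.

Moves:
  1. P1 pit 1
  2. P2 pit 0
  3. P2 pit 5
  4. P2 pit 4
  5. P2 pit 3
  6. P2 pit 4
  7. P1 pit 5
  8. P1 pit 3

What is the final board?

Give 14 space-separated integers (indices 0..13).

Move 1: P1 pit1 -> P1=[3,0,4,5,3,6](1) P2=[3,5,3,3,2,2](0)
Move 2: P2 pit0 -> P1=[3,0,4,5,3,6](1) P2=[0,6,4,4,2,2](0)
Move 3: P2 pit5 -> P1=[4,0,4,5,3,6](1) P2=[0,6,4,4,2,0](1)
Move 4: P2 pit4 -> P1=[4,0,4,5,3,6](1) P2=[0,6,4,4,0,1](2)
Move 5: P2 pit3 -> P1=[5,0,4,5,3,6](1) P2=[0,6,4,0,1,2](3)
Move 6: P2 pit4 -> P1=[5,0,4,5,3,6](1) P2=[0,6,4,0,0,3](3)
Move 7: P1 pit5 -> P1=[5,0,4,5,3,0](2) P2=[1,7,5,1,1,3](3)
Move 8: P1 pit3 -> P1=[5,0,4,0,4,1](3) P2=[2,8,5,1,1,3](3)

Answer: 5 0 4 0 4 1 3 2 8 5 1 1 3 3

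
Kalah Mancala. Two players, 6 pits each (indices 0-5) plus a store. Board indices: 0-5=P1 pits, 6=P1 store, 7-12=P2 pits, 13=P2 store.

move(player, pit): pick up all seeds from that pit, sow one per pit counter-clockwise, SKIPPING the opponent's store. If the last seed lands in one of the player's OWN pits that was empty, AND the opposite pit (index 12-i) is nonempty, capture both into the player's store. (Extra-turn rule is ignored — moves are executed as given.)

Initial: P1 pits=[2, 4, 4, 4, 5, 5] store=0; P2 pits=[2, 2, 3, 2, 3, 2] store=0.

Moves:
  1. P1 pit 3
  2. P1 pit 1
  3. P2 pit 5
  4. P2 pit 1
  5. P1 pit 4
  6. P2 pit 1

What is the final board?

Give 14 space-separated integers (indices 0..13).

Move 1: P1 pit3 -> P1=[2,4,4,0,6,6](1) P2=[3,2,3,2,3,2](0)
Move 2: P1 pit1 -> P1=[2,0,5,1,7,7](1) P2=[3,2,3,2,3,2](0)
Move 3: P2 pit5 -> P1=[3,0,5,1,7,7](1) P2=[3,2,3,2,3,0](1)
Move 4: P2 pit1 -> P1=[3,0,5,1,7,7](1) P2=[3,0,4,3,3,0](1)
Move 5: P1 pit4 -> P1=[3,0,5,1,0,8](2) P2=[4,1,5,4,4,0](1)
Move 6: P2 pit1 -> P1=[3,0,5,1,0,8](2) P2=[4,0,6,4,4,0](1)

Answer: 3 0 5 1 0 8 2 4 0 6 4 4 0 1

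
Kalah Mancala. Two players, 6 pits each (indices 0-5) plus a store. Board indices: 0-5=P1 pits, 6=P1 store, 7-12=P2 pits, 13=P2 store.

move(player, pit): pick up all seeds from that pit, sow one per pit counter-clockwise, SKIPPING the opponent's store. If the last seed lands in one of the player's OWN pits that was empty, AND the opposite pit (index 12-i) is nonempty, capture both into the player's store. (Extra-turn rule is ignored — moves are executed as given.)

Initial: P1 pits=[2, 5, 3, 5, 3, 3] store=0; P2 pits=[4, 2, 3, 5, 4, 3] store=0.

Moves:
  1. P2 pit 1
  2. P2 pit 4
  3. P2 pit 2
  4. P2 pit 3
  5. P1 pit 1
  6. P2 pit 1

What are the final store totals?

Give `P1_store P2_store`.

Answer: 1 11

Derivation:
Move 1: P2 pit1 -> P1=[2,5,3,5,3,3](0) P2=[4,0,4,6,4,3](0)
Move 2: P2 pit4 -> P1=[3,6,3,5,3,3](0) P2=[4,0,4,6,0,4](1)
Move 3: P2 pit2 -> P1=[3,6,3,5,3,3](0) P2=[4,0,0,7,1,5](2)
Move 4: P2 pit3 -> P1=[4,7,4,6,3,3](0) P2=[4,0,0,0,2,6](3)
Move 5: P1 pit1 -> P1=[4,0,5,7,4,4](1) P2=[5,1,0,0,2,6](3)
Move 6: P2 pit1 -> P1=[4,0,5,0,4,4](1) P2=[5,0,0,0,2,6](11)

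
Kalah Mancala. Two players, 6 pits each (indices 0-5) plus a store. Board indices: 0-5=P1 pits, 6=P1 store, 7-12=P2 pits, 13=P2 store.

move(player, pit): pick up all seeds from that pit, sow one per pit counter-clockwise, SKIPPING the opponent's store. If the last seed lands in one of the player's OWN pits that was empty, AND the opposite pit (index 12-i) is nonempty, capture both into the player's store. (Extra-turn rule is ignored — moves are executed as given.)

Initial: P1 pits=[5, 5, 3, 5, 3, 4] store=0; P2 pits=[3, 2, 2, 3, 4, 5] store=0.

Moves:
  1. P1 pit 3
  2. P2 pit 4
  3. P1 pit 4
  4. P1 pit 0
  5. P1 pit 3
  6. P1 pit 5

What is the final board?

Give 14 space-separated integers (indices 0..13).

Answer: 0 7 4 0 2 0 4 6 5 3 4 1 7 1

Derivation:
Move 1: P1 pit3 -> P1=[5,5,3,0,4,5](1) P2=[4,3,2,3,4,5](0)
Move 2: P2 pit4 -> P1=[6,6,3,0,4,5](1) P2=[4,3,2,3,0,6](1)
Move 3: P1 pit4 -> P1=[6,6,3,0,0,6](2) P2=[5,4,2,3,0,6](1)
Move 4: P1 pit0 -> P1=[0,7,4,1,1,7](3) P2=[5,4,2,3,0,6](1)
Move 5: P1 pit3 -> P1=[0,7,4,0,2,7](3) P2=[5,4,2,3,0,6](1)
Move 6: P1 pit5 -> P1=[0,7,4,0,2,0](4) P2=[6,5,3,4,1,7](1)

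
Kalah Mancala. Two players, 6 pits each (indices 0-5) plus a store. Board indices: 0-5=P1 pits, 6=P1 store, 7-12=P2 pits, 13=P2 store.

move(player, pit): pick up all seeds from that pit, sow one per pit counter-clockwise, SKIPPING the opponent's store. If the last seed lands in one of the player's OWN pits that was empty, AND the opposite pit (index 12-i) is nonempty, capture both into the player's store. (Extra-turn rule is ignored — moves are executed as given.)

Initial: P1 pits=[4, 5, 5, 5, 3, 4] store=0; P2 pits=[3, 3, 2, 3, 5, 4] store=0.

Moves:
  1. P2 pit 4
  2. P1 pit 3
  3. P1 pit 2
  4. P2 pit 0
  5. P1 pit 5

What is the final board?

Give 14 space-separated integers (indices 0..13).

Move 1: P2 pit4 -> P1=[5,6,6,5,3,4](0) P2=[3,3,2,3,0,5](1)
Move 2: P1 pit3 -> P1=[5,6,6,0,4,5](1) P2=[4,4,2,3,0,5](1)
Move 3: P1 pit2 -> P1=[5,6,0,1,5,6](2) P2=[5,5,2,3,0,5](1)
Move 4: P2 pit0 -> P1=[5,6,0,1,5,6](2) P2=[0,6,3,4,1,6](1)
Move 5: P1 pit5 -> P1=[5,6,0,1,5,0](3) P2=[1,7,4,5,2,6](1)

Answer: 5 6 0 1 5 0 3 1 7 4 5 2 6 1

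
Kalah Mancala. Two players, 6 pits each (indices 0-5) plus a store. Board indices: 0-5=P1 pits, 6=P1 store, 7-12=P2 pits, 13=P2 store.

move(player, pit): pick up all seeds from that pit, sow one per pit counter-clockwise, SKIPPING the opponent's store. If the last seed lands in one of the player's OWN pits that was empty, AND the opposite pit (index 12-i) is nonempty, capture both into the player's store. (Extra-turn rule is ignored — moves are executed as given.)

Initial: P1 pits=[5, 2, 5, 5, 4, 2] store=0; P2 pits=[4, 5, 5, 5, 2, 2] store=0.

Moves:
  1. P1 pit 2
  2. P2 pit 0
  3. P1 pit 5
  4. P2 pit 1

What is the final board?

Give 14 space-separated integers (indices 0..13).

Answer: 6 3 0 6 5 0 2 1 0 7 7 4 4 1

Derivation:
Move 1: P1 pit2 -> P1=[5,2,0,6,5,3](1) P2=[5,5,5,5,2,2](0)
Move 2: P2 pit0 -> P1=[5,2,0,6,5,3](1) P2=[0,6,6,6,3,3](0)
Move 3: P1 pit5 -> P1=[5,2,0,6,5,0](2) P2=[1,7,6,6,3,3](0)
Move 4: P2 pit1 -> P1=[6,3,0,6,5,0](2) P2=[1,0,7,7,4,4](1)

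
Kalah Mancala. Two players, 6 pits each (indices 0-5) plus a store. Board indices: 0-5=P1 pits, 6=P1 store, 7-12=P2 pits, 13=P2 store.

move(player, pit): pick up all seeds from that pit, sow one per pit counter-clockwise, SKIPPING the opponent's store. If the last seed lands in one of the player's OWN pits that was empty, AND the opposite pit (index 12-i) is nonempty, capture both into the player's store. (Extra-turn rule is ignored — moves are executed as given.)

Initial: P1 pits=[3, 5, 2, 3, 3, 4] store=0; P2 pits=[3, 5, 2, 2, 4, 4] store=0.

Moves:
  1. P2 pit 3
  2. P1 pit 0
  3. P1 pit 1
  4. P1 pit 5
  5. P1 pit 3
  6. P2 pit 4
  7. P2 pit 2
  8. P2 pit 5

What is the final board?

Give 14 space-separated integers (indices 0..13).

Answer: 2 2 6 1 6 2 3 6 7 0 2 1 0 2

Derivation:
Move 1: P2 pit3 -> P1=[3,5,2,3,3,4](0) P2=[3,5,2,0,5,5](0)
Move 2: P1 pit0 -> P1=[0,6,3,4,3,4](0) P2=[3,5,2,0,5,5](0)
Move 3: P1 pit1 -> P1=[0,0,4,5,4,5](1) P2=[4,5,2,0,5,5](0)
Move 4: P1 pit5 -> P1=[0,0,4,5,4,0](2) P2=[5,6,3,1,5,5](0)
Move 5: P1 pit3 -> P1=[0,0,4,0,5,1](3) P2=[6,7,3,1,5,5](0)
Move 6: P2 pit4 -> P1=[1,1,5,0,5,1](3) P2=[6,7,3,1,0,6](1)
Move 7: P2 pit2 -> P1=[1,1,5,0,5,1](3) P2=[6,7,0,2,1,7](1)
Move 8: P2 pit5 -> P1=[2,2,6,1,6,2](3) P2=[6,7,0,2,1,0](2)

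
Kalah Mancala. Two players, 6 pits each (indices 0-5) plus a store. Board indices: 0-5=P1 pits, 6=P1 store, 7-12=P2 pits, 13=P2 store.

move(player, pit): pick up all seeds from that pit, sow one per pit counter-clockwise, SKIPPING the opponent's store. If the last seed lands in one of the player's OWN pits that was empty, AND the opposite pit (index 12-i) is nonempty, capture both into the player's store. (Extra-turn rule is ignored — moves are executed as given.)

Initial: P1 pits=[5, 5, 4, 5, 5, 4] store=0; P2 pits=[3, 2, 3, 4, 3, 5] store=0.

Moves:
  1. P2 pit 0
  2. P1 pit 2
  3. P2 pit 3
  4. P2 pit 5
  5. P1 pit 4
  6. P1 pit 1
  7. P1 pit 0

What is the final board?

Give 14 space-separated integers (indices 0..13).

Move 1: P2 pit0 -> P1=[5,5,4,5,5,4](0) P2=[0,3,4,5,3,5](0)
Move 2: P1 pit2 -> P1=[5,5,0,6,6,5](1) P2=[0,3,4,5,3,5](0)
Move 3: P2 pit3 -> P1=[6,6,0,6,6,5](1) P2=[0,3,4,0,4,6](1)
Move 4: P2 pit5 -> P1=[7,7,1,7,7,5](1) P2=[0,3,4,0,4,0](2)
Move 5: P1 pit4 -> P1=[7,7,1,7,0,6](2) P2=[1,4,5,1,5,0](2)
Move 6: P1 pit1 -> P1=[7,0,2,8,1,7](3) P2=[2,5,5,1,5,0](2)
Move 7: P1 pit0 -> P1=[0,1,3,9,2,8](4) P2=[3,5,5,1,5,0](2)

Answer: 0 1 3 9 2 8 4 3 5 5 1 5 0 2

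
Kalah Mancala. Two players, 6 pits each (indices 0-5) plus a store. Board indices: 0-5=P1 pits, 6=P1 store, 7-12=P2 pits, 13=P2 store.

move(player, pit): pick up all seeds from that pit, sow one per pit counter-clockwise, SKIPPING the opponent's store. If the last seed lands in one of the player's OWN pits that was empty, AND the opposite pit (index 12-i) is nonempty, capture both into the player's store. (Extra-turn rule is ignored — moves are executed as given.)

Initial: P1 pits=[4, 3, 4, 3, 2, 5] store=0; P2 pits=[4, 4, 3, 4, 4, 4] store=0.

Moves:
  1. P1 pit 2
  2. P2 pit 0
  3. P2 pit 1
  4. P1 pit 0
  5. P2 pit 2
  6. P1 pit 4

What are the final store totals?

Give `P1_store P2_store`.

Move 1: P1 pit2 -> P1=[4,3,0,4,3,6](1) P2=[4,4,3,4,4,4](0)
Move 2: P2 pit0 -> P1=[4,3,0,4,3,6](1) P2=[0,5,4,5,5,4](0)
Move 3: P2 pit1 -> P1=[4,3,0,4,3,6](1) P2=[0,0,5,6,6,5](1)
Move 4: P1 pit0 -> P1=[0,4,1,5,4,6](1) P2=[0,0,5,6,6,5](1)
Move 5: P2 pit2 -> P1=[1,4,1,5,4,6](1) P2=[0,0,0,7,7,6](2)
Move 6: P1 pit4 -> P1=[1,4,1,5,0,7](2) P2=[1,1,0,7,7,6](2)

Answer: 2 2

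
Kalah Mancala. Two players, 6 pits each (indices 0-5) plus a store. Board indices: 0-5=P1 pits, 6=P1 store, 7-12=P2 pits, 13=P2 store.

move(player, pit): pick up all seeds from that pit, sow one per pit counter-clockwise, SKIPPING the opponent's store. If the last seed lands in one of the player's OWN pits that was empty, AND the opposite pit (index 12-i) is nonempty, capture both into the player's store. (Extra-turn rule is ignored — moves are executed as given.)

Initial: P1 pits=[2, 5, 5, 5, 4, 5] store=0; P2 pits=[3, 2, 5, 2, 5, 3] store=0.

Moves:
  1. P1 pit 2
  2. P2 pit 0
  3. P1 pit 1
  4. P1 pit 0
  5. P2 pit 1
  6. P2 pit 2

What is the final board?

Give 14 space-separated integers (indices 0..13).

Move 1: P1 pit2 -> P1=[2,5,0,6,5,6](1) P2=[4,2,5,2,5,3](0)
Move 2: P2 pit0 -> P1=[2,5,0,6,5,6](1) P2=[0,3,6,3,6,3](0)
Move 3: P1 pit1 -> P1=[2,0,1,7,6,7](2) P2=[0,3,6,3,6,3](0)
Move 4: P1 pit0 -> P1=[0,1,2,7,6,7](2) P2=[0,3,6,3,6,3](0)
Move 5: P2 pit1 -> P1=[0,1,2,7,6,7](2) P2=[0,0,7,4,7,3](0)
Move 6: P2 pit2 -> P1=[1,2,3,7,6,7](2) P2=[0,0,0,5,8,4](1)

Answer: 1 2 3 7 6 7 2 0 0 0 5 8 4 1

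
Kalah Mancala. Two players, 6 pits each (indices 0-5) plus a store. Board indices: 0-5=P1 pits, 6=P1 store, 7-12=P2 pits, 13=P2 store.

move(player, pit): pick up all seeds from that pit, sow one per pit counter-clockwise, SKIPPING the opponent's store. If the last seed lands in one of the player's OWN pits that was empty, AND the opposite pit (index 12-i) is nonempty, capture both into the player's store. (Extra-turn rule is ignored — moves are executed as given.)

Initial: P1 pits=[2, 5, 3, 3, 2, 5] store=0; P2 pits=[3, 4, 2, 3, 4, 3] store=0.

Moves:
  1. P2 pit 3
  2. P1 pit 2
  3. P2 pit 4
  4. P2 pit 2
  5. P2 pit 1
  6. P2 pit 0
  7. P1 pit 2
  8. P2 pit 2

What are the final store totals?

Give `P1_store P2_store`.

Answer: 0 9

Derivation:
Move 1: P2 pit3 -> P1=[2,5,3,3,2,5](0) P2=[3,4,2,0,5,4](1)
Move 2: P1 pit2 -> P1=[2,5,0,4,3,6](0) P2=[3,4,2,0,5,4](1)
Move 3: P2 pit4 -> P1=[3,6,1,4,3,6](0) P2=[3,4,2,0,0,5](2)
Move 4: P2 pit2 -> P1=[3,0,1,4,3,6](0) P2=[3,4,0,1,0,5](9)
Move 5: P2 pit1 -> P1=[3,0,1,4,3,6](0) P2=[3,0,1,2,1,6](9)
Move 6: P2 pit0 -> P1=[3,0,1,4,3,6](0) P2=[0,1,2,3,1,6](9)
Move 7: P1 pit2 -> P1=[3,0,0,5,3,6](0) P2=[0,1,2,3,1,6](9)
Move 8: P2 pit2 -> P1=[3,0,0,5,3,6](0) P2=[0,1,0,4,2,6](9)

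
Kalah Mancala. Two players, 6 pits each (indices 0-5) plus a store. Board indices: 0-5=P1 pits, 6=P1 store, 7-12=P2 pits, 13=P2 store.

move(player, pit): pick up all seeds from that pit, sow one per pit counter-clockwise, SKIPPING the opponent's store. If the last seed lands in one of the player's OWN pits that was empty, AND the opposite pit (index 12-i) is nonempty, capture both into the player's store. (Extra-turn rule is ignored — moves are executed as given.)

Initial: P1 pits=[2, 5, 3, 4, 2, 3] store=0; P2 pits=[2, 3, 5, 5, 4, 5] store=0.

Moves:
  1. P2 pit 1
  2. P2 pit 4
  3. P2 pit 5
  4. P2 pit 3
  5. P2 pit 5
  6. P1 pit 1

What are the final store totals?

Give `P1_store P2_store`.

Move 1: P2 pit1 -> P1=[2,5,3,4,2,3](0) P2=[2,0,6,6,5,5](0)
Move 2: P2 pit4 -> P1=[3,6,4,4,2,3](0) P2=[2,0,6,6,0,6](1)
Move 3: P2 pit5 -> P1=[4,7,5,5,3,3](0) P2=[2,0,6,6,0,0](2)
Move 4: P2 pit3 -> P1=[5,8,6,5,3,3](0) P2=[2,0,6,0,1,1](3)
Move 5: P2 pit5 -> P1=[5,8,6,5,3,3](0) P2=[2,0,6,0,1,0](4)
Move 6: P1 pit1 -> P1=[5,0,7,6,4,4](1) P2=[3,1,7,0,1,0](4)

Answer: 1 4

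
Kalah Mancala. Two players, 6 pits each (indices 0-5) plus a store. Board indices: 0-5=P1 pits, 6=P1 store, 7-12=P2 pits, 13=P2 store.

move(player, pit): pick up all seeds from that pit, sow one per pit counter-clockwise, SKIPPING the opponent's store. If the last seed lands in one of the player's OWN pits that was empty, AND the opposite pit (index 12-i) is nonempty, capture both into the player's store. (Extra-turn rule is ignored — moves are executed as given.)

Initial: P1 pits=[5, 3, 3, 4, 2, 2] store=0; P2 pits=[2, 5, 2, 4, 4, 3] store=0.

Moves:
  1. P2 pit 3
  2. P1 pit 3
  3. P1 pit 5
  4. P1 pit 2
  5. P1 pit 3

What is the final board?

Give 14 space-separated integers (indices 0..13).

Move 1: P2 pit3 -> P1=[6,3,3,4,2,2](0) P2=[2,5,2,0,5,4](1)
Move 2: P1 pit3 -> P1=[6,3,3,0,3,3](1) P2=[3,5,2,0,5,4](1)
Move 3: P1 pit5 -> P1=[6,3,3,0,3,0](2) P2=[4,6,2,0,5,4](1)
Move 4: P1 pit2 -> P1=[6,3,0,1,4,0](7) P2=[0,6,2,0,5,4](1)
Move 5: P1 pit3 -> P1=[6,3,0,0,5,0](7) P2=[0,6,2,0,5,4](1)

Answer: 6 3 0 0 5 0 7 0 6 2 0 5 4 1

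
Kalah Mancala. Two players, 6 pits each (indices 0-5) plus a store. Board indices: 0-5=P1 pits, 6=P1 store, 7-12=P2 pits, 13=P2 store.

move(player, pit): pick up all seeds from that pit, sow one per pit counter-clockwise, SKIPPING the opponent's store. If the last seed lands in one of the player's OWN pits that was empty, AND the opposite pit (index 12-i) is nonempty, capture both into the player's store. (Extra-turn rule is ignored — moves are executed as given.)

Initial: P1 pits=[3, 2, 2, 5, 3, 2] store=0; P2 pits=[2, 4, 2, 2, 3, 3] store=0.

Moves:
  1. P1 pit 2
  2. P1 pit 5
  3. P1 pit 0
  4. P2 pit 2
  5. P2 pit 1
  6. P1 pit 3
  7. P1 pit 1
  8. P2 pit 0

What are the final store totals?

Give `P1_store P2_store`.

Answer: 2 0

Derivation:
Move 1: P1 pit2 -> P1=[3,2,0,6,4,2](0) P2=[2,4,2,2,3,3](0)
Move 2: P1 pit5 -> P1=[3,2,0,6,4,0](1) P2=[3,4,2,2,3,3](0)
Move 3: P1 pit0 -> P1=[0,3,1,7,4,0](1) P2=[3,4,2,2,3,3](0)
Move 4: P2 pit2 -> P1=[0,3,1,7,4,0](1) P2=[3,4,0,3,4,3](0)
Move 5: P2 pit1 -> P1=[0,3,1,7,4,0](1) P2=[3,0,1,4,5,4](0)
Move 6: P1 pit3 -> P1=[0,3,1,0,5,1](2) P2=[4,1,2,5,5,4](0)
Move 7: P1 pit1 -> P1=[0,0,2,1,6,1](2) P2=[4,1,2,5,5,4](0)
Move 8: P2 pit0 -> P1=[0,0,2,1,6,1](2) P2=[0,2,3,6,6,4](0)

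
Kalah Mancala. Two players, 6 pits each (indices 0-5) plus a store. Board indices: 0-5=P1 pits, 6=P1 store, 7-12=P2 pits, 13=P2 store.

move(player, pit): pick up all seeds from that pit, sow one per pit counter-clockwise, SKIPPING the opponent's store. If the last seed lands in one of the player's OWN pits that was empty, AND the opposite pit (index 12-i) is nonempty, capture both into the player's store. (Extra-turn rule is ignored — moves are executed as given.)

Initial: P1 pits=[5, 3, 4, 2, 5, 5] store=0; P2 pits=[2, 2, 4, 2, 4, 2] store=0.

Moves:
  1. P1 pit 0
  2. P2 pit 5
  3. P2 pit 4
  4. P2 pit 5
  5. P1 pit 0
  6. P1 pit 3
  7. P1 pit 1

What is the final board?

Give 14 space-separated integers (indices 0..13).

Answer: 0 0 7 1 8 8 2 3 2 4 2 0 0 3

Derivation:
Move 1: P1 pit0 -> P1=[0,4,5,3,6,6](0) P2=[2,2,4,2,4,2](0)
Move 2: P2 pit5 -> P1=[1,4,5,3,6,6](0) P2=[2,2,4,2,4,0](1)
Move 3: P2 pit4 -> P1=[2,5,5,3,6,6](0) P2=[2,2,4,2,0,1](2)
Move 4: P2 pit5 -> P1=[2,5,5,3,6,6](0) P2=[2,2,4,2,0,0](3)
Move 5: P1 pit0 -> P1=[0,6,6,3,6,6](0) P2=[2,2,4,2,0,0](3)
Move 6: P1 pit3 -> P1=[0,6,6,0,7,7](1) P2=[2,2,4,2,0,0](3)
Move 7: P1 pit1 -> P1=[0,0,7,1,8,8](2) P2=[3,2,4,2,0,0](3)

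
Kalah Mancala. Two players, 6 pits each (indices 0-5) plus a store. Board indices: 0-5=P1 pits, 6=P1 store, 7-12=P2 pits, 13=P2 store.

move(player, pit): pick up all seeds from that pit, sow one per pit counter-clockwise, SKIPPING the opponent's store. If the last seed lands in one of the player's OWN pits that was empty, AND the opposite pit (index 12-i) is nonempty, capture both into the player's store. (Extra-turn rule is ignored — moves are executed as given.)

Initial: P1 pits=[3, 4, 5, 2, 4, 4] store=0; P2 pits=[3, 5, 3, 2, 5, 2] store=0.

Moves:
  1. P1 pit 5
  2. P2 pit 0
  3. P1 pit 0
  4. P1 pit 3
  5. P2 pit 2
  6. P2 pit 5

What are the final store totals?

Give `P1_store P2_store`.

Answer: 2 2

Derivation:
Move 1: P1 pit5 -> P1=[3,4,5,2,4,0](1) P2=[4,6,4,2,5,2](0)
Move 2: P2 pit0 -> P1=[3,4,5,2,4,0](1) P2=[0,7,5,3,6,2](0)
Move 3: P1 pit0 -> P1=[0,5,6,3,4,0](1) P2=[0,7,5,3,6,2](0)
Move 4: P1 pit3 -> P1=[0,5,6,0,5,1](2) P2=[0,7,5,3,6,2](0)
Move 5: P2 pit2 -> P1=[1,5,6,0,5,1](2) P2=[0,7,0,4,7,3](1)
Move 6: P2 pit5 -> P1=[2,6,6,0,5,1](2) P2=[0,7,0,4,7,0](2)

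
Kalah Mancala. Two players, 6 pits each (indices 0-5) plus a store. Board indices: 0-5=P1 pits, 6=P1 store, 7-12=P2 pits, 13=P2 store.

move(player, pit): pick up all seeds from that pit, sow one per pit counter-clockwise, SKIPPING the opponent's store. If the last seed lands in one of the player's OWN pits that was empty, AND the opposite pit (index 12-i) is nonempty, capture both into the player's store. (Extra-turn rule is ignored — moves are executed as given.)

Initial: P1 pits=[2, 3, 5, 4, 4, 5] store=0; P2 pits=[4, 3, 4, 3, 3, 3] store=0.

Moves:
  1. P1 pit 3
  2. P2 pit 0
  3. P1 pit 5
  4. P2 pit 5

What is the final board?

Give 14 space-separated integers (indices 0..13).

Answer: 3 4 6 0 5 0 2 1 5 6 5 5 0 1

Derivation:
Move 1: P1 pit3 -> P1=[2,3,5,0,5,6](1) P2=[5,3,4,3,3,3](0)
Move 2: P2 pit0 -> P1=[2,3,5,0,5,6](1) P2=[0,4,5,4,4,4](0)
Move 3: P1 pit5 -> P1=[2,3,5,0,5,0](2) P2=[1,5,6,5,5,4](0)
Move 4: P2 pit5 -> P1=[3,4,6,0,5,0](2) P2=[1,5,6,5,5,0](1)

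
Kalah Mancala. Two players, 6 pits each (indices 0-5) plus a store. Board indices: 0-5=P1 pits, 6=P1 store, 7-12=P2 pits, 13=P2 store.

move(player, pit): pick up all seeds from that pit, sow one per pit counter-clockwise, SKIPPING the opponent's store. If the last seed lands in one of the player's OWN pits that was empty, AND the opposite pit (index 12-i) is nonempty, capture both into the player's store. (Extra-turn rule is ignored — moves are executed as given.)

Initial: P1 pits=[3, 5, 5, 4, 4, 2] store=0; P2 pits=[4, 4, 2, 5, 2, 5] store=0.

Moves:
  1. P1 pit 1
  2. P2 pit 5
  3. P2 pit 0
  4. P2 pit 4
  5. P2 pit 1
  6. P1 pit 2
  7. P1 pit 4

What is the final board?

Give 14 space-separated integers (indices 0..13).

Answer: 5 1 0 7 0 5 3 2 2 6 8 1 2 3

Derivation:
Move 1: P1 pit1 -> P1=[3,0,6,5,5,3](1) P2=[4,4,2,5,2,5](0)
Move 2: P2 pit5 -> P1=[4,1,7,6,5,3](1) P2=[4,4,2,5,2,0](1)
Move 3: P2 pit0 -> P1=[4,1,7,6,5,3](1) P2=[0,5,3,6,3,0](1)
Move 4: P2 pit4 -> P1=[5,1,7,6,5,3](1) P2=[0,5,3,6,0,1](2)
Move 5: P2 pit1 -> P1=[5,1,7,6,5,3](1) P2=[0,0,4,7,1,2](3)
Move 6: P1 pit2 -> P1=[5,1,0,7,6,4](2) P2=[1,1,5,7,1,2](3)
Move 7: P1 pit4 -> P1=[5,1,0,7,0,5](3) P2=[2,2,6,8,1,2](3)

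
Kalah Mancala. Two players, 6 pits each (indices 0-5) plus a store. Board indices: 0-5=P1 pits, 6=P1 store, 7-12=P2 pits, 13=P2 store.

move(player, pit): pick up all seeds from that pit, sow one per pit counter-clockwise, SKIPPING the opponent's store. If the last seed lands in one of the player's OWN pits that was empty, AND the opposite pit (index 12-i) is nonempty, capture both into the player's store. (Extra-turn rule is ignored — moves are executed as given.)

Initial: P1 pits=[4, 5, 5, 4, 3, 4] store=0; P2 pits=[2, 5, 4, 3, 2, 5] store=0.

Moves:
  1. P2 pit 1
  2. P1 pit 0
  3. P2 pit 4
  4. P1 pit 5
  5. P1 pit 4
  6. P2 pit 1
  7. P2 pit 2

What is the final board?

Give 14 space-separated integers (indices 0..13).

Move 1: P2 pit1 -> P1=[4,5,5,4,3,4](0) P2=[2,0,5,4,3,6](1)
Move 2: P1 pit0 -> P1=[0,6,6,5,4,4](0) P2=[2,0,5,4,3,6](1)
Move 3: P2 pit4 -> P1=[1,6,6,5,4,4](0) P2=[2,0,5,4,0,7](2)
Move 4: P1 pit5 -> P1=[1,6,6,5,4,0](1) P2=[3,1,6,4,0,7](2)
Move 5: P1 pit4 -> P1=[1,6,6,5,0,1](2) P2=[4,2,6,4,0,7](2)
Move 6: P2 pit1 -> P1=[1,6,6,5,0,1](2) P2=[4,0,7,5,0,7](2)
Move 7: P2 pit2 -> P1=[2,7,7,5,0,1](2) P2=[4,0,0,6,1,8](3)

Answer: 2 7 7 5 0 1 2 4 0 0 6 1 8 3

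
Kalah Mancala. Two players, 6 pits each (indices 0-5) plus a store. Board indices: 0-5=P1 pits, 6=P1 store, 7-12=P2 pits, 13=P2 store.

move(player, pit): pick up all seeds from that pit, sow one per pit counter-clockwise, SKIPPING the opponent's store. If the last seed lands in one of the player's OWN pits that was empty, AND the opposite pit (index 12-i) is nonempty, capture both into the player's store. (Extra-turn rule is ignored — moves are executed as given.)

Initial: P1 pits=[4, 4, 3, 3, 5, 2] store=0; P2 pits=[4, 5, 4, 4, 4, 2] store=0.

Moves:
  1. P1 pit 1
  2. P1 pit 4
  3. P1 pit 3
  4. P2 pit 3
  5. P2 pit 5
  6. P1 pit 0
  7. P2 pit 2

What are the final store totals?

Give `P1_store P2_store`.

Move 1: P1 pit1 -> P1=[4,0,4,4,6,3](0) P2=[4,5,4,4,4,2](0)
Move 2: P1 pit4 -> P1=[4,0,4,4,0,4](1) P2=[5,6,5,5,4,2](0)
Move 3: P1 pit3 -> P1=[4,0,4,0,1,5](2) P2=[6,6,5,5,4,2](0)
Move 4: P2 pit3 -> P1=[5,1,4,0,1,5](2) P2=[6,6,5,0,5,3](1)
Move 5: P2 pit5 -> P1=[6,2,4,0,1,5](2) P2=[6,6,5,0,5,0](2)
Move 6: P1 pit0 -> P1=[0,3,5,1,2,6](3) P2=[6,6,5,0,5,0](2)
Move 7: P2 pit2 -> P1=[1,3,5,1,2,6](3) P2=[6,6,0,1,6,1](3)

Answer: 3 3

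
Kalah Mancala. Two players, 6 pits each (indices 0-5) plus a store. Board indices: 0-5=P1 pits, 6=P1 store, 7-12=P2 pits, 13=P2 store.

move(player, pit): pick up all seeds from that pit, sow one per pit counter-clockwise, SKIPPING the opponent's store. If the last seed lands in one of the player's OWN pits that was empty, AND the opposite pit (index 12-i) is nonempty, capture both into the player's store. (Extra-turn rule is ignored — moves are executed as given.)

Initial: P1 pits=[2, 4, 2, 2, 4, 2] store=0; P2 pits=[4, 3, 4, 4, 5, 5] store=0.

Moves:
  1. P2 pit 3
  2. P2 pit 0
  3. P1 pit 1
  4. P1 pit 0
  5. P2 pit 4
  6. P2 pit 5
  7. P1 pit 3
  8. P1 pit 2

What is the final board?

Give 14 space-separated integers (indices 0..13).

Move 1: P2 pit3 -> P1=[3,4,2,2,4,2](0) P2=[4,3,4,0,6,6](1)
Move 2: P2 pit0 -> P1=[3,4,2,2,4,2](0) P2=[0,4,5,1,7,6](1)
Move 3: P1 pit1 -> P1=[3,0,3,3,5,3](0) P2=[0,4,5,1,7,6](1)
Move 4: P1 pit0 -> P1=[0,1,4,4,5,3](0) P2=[0,4,5,1,7,6](1)
Move 5: P2 pit4 -> P1=[1,2,5,5,6,3](0) P2=[0,4,5,1,0,7](2)
Move 6: P2 pit5 -> P1=[2,3,6,6,7,4](0) P2=[0,4,5,1,0,0](3)
Move 7: P1 pit3 -> P1=[2,3,6,0,8,5](1) P2=[1,5,6,1,0,0](3)
Move 8: P1 pit2 -> P1=[2,3,0,1,9,6](2) P2=[2,6,6,1,0,0](3)

Answer: 2 3 0 1 9 6 2 2 6 6 1 0 0 3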